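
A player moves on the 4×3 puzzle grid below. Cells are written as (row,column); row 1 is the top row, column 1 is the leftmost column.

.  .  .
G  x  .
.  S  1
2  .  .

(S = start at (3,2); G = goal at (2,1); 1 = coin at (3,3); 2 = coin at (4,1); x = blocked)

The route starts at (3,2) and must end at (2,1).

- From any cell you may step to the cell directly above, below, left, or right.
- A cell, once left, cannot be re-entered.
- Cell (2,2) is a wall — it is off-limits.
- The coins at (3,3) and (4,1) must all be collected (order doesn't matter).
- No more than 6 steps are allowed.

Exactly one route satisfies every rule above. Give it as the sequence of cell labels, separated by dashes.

(3,2) - (3,3) - (4,3) - (4,2) - (4,1) - (3,1) - (2,1)

Any route must reach (3,3) and (4,1) and still end at (2,1) within 6 moves, so the order of the required stops is forced.
Route from (3,2): right to (3,3), down to (4,3), 2× left (reaching (4,1)), 2× up (reaching (2,1)) — 6 moves in all.
Check: all required cells visited; 6 ≤ 6 moves.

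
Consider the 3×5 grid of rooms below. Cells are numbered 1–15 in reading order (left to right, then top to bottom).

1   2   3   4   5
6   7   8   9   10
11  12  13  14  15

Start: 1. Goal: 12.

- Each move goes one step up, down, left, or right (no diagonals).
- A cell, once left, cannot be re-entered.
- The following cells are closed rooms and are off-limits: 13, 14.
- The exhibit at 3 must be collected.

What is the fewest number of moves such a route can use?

5

Any route passes through 3 somewhere between 1 and 12. Summing Manhattan distances along the two legs (1 → 3 → 12) gives a lower bound of 2 + 3 = 5 moves.
A route of 5 moves achieves this: 1 → 2 → 3 → 8 → 7 → 12.
Since 5 matches the lower bound, it is optimal.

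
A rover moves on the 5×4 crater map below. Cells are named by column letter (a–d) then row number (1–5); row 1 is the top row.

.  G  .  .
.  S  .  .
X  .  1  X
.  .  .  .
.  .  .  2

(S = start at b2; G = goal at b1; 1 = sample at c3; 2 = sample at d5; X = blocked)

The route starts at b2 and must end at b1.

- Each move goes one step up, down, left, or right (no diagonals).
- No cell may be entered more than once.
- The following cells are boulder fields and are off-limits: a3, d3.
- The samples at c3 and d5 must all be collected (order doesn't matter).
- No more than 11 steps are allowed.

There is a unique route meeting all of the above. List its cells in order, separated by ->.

b2 -> b3 -> b4 -> b5 -> c5 -> d5 -> d4 -> c4 -> c3 -> c2 -> c1 -> b1

Any route must reach c3 and d5 and still end at b1 within 11 moves, so the order of the required stops is forced.
Route from b2: 3× down (reaching b5), 2× right (reaching d5), up to d4, left to c4, 3× up (reaching c1), left to b1 — 11 moves in all.
Check: all required cells visited; 11 ≤ 11 moves.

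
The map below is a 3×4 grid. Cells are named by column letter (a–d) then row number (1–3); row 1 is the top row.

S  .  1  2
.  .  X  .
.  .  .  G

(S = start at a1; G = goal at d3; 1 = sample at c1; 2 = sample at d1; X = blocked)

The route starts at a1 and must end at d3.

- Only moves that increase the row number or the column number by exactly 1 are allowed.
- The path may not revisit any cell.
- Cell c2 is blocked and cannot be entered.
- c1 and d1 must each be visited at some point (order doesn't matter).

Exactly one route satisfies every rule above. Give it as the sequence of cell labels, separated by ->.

a1 -> b1 -> c1 -> d1 -> d2 -> d3

Moves only go right or down, so the column and row indices never decrease.
Route from a1: 3× right (reaching d1), 2× down (reaching d3) — 5 moves in all.
Check: all required cells visited.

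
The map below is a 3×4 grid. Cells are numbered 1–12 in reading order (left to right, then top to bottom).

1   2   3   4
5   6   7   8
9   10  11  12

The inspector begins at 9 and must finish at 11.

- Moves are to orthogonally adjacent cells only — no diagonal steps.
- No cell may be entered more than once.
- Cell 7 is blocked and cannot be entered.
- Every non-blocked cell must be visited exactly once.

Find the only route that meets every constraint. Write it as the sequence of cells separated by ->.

9 -> 10 -> 6 -> 5 -> 1 -> 2 -> 3 -> 4 -> 8 -> 12 -> 11

Need to visit all 11 open cells exactly once, starting at 9 and ending at 11.
Cell 3 has only two open neighbours (2 and 4), so the path must pass straight through it: one of those is the cell it's entered from and the other is where it exits.
Route from 9: right 1 to 10, up 1 to 6, left 1 to 5, up 1 to 1, right 3 to 4, down 2 to 12, left 1 to 11 — 10 moves in all.
Check: all 11 open cells covered.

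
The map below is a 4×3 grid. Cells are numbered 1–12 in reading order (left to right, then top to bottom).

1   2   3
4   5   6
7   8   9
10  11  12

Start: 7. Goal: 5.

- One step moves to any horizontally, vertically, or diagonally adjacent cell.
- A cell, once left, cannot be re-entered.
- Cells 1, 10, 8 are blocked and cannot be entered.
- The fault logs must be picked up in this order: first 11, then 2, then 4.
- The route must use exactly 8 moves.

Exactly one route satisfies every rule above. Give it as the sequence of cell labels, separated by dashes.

The waypoints must appear in the order 11, 2, 4, with no cell reused.
Route from 7: down-right to 11, right to 12, 3× up (reaching 3), left to 2, down-left to 4, right to 5 — 8 moves in all.
Check: order respected (11 at step 1, 2 at step 6, 4 at step 7); 8 moves as required.

7 - 11 - 12 - 9 - 6 - 3 - 2 - 4 - 5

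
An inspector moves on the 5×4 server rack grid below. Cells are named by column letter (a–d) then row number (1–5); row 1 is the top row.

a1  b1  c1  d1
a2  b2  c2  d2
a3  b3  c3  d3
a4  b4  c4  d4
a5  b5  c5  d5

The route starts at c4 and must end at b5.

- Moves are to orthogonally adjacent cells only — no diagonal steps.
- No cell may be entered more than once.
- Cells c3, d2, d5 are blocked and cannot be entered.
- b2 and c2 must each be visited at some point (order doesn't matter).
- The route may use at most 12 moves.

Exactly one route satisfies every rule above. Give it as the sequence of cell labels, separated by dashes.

c4 - b4 - b3 - b2 - c2 - c1 - b1 - a1 - a2 - a3 - a4 - a5 - b5

The 12-move cap with required stops at b2, c2 leaves no slack for detours.
Route from c4: left 1 to b4, up 2 to b2, right 1 to c2, up 1 to c1, left 2 to a1, down 4 to a5, right 1 to b5 — 12 moves in all.
Check: all required cells visited; 12 ≤ 12 moves.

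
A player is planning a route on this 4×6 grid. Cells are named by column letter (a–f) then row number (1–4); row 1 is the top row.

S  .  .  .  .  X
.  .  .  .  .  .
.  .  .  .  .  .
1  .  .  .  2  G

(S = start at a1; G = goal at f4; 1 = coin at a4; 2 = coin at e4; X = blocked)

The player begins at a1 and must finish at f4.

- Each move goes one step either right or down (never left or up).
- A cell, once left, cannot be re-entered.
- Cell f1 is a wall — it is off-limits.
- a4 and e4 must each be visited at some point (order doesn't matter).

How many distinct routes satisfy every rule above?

A right/down-only route from a1 to f4 makes exactly 3 down-moves and 5 right-moves in some order.
With no other constraints that would be C(8,3) = 56 routes.
A monotone route can only reach the required cells in the order a4, e4, so split there and multiply the segment counts (each segment already excludes blocked cells): a1→a4: 1; a4→e4: 1; e4→f4: 1; product = 1.
That gives 1 route.

1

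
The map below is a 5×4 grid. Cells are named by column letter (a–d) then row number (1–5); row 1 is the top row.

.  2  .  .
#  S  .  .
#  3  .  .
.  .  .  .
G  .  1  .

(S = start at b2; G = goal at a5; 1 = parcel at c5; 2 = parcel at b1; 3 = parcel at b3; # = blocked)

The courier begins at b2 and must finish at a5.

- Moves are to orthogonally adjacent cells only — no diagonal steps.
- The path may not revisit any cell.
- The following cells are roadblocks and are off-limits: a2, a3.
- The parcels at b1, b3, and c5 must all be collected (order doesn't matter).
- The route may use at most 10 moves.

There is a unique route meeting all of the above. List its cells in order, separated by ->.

The budget equals the shortest possible length, so every move has to be on a shortest route through the required cells.
Route from b2: up 1 to b1, right 1 to c1, down 2 to c3, left 1 to b3, down 1 to b4, right 1 to c4, down 1 to c5, left 2 to a5 — 10 moves in all.
Check: all required cells visited; 10 ≤ 10 moves.

b2 -> b1 -> c1 -> c2 -> c3 -> b3 -> b4 -> c4 -> c5 -> b5 -> a5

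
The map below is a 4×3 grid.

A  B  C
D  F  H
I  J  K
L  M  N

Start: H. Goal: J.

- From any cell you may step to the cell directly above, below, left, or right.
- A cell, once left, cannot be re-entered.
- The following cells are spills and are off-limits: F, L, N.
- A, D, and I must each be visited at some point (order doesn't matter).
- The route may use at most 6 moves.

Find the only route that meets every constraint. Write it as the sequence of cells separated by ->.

Any route must reach A, D, and I and still end at J within 6 moves, so the order of the required stops is forced.
Route from H: up 1 to C, left 2 to A, down 2 to I, right 1 to J — 6 moves in all.
Check: all required cells visited; 6 ≤ 6 moves.

H -> C -> B -> A -> D -> I -> J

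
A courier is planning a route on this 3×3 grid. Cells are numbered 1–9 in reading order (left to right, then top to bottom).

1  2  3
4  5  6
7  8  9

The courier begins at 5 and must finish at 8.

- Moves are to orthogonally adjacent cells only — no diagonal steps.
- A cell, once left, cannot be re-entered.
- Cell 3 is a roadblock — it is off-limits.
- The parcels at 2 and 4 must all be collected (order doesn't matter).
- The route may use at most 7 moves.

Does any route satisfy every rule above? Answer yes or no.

yes

One route that works: 5 → 2 → 1 → 4 → 7 → 8.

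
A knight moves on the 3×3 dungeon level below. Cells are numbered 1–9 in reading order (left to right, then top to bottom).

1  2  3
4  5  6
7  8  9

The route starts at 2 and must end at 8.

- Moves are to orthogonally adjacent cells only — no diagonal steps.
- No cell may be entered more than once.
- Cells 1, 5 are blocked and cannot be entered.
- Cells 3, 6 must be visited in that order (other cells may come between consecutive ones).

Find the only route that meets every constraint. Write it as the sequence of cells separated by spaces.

2 3 6 9 8

The waypoints must appear in the order 3, 6, with no cell reused.
Route from 2: right 1 to 3, down 2 to 9, left 1 to 8 — 4 moves in all.
Check: order respected (3 at step 1, 6 at step 2).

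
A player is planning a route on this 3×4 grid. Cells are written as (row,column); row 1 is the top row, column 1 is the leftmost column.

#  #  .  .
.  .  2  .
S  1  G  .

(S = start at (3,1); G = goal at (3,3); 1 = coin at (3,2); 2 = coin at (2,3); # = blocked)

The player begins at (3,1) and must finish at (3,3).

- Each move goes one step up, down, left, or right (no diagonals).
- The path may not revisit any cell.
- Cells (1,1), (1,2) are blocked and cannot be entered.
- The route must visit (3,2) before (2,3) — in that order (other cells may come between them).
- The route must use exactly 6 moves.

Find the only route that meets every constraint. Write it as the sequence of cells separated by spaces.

The waypoints must appear in the order (3,2), (2,3), with no cell reused.
Route from (3,1): right 1 to (3,2), up 1 to (2,2), right 2 to (2,4), down 1 to (3,4), left 1 to (3,3) — 6 moves in all.
Check: order respected (1 at step 1, 2 at step 3); 6 moves as required.

(3,1) (3,2) (2,2) (2,3) (2,4) (3,4) (3,3)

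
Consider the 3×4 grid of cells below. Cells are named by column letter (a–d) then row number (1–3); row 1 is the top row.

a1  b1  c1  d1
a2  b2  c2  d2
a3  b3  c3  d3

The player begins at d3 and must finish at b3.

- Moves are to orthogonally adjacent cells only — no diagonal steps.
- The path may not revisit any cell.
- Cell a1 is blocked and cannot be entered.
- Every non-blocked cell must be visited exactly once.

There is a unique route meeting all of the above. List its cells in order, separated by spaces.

d3 c3 c2 d2 d1 c1 b1 b2 a2 a3 b3

Need to visit all 11 open cells exactly once, starting at d3 and ending at b3.
Route from d3: left 1 to c3, up 1 to c2, right 1 to d2, up 1 to d1, left 2 to b1, down 1 to b2, left 1 to a2, down 1 to a3, right 1 to b3 — 10 moves in all.
Check: all 11 open cells covered.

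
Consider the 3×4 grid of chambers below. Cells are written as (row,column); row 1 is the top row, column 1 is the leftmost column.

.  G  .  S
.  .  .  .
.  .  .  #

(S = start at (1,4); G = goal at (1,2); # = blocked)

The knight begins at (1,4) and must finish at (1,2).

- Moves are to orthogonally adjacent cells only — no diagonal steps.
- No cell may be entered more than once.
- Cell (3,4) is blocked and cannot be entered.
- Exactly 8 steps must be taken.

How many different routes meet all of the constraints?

8

Need simple routes of exactly 8 moves from (1,4) to (1,2) (Manhattan distance 2, so 3 moves are spent on a detour and 3 undoing it).
Enumerating: (1,4) (2,4) (2,3) (3,3) (3,2) (2,2) (2,1) (1,1) (1,2) | (1,4) (2,4) (2,3) (3,3) (3,2) (3,1) (2,1) (1,1) (1,2) | (1,4) (2,4) (2,3) (3,3) (3,2) (3,1) (2,1) (2,2) (1,2) | (1,4) (2,4) (2,3) (2,2) (3,2) (3,1) (2,1) (1,1) (1,2) | (1,4) (1,3) (2,3) (3,3) (3,2) (2,2) (2,1) (1,1) (1,2) | (1,4) (1,3) (2,3) (3,3) (3,2) (3,1) (2,1) (1,1) (1,2) | (1,4) (1,3) (2,3) (3,3) (3,2) (3,1) (2,1) (2,2) (1,2) | (1,4) (1,3) (2,3) (2,2) (3,2) (3,1) (2,1) (1,1) (1,2).
That gives 8 routes.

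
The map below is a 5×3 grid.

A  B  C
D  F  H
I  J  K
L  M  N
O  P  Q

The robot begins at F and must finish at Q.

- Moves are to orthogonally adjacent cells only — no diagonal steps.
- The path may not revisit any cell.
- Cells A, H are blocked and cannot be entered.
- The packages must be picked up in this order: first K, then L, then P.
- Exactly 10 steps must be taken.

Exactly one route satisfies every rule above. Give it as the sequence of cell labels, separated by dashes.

The waypoints must appear in the order K, L, P, with no cell reused.
Route from F: left 1 to D, down 1 to I, right 2 to K, down 1 to N, left 2 to L, down 1 to O, right 2 to Q — 10 moves in all.
Check: order respected (K at step 4, L at step 7, P at step 9); 10 moves as required.

F - D - I - J - K - N - M - L - O - P - Q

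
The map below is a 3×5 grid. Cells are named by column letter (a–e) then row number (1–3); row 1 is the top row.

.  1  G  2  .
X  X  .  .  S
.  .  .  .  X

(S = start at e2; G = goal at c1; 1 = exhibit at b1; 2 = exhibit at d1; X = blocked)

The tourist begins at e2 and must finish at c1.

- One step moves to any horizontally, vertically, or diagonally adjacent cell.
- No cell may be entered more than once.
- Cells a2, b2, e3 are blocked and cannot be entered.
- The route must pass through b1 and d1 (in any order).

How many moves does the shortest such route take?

Any route passes through b1 and d1 in some order between e2 and c1. Summing Chebyshev distances along each leg and taking the cheapest ordering (e2 → d1 → b1 → c1) gives a lower bound of 1 + 2 + 1 = 4 moves.
A route of 4 moves achieves this: e2 → d1 → c2 → b1 → c1.
Since 4 matches the lower bound, it is optimal.

4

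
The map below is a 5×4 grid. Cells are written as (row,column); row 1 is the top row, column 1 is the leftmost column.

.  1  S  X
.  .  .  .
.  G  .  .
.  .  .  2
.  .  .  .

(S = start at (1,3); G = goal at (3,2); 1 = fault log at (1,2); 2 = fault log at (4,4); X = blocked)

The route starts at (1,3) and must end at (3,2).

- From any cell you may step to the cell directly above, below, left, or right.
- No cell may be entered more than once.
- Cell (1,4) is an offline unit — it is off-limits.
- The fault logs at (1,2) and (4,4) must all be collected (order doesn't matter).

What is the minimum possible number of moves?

Any route passes through (1,2) and (4,4) in some order between (1,3) and (3,2). Summing Manhattan distances along each leg and taking the cheapest ordering ((1,3) → (1,2) → (4,4) → (3,2)) gives a lower bound of 1 + 5 + 3 = 9 moves.
A route of 9 moves achieves this: (1,3) → (1,2) → (2,2) → (2,3) → (3,3) → (3,4) → (4,4) → (4,3) → (4,2) → (3,2).
Since 9 matches the lower bound, it is optimal.

9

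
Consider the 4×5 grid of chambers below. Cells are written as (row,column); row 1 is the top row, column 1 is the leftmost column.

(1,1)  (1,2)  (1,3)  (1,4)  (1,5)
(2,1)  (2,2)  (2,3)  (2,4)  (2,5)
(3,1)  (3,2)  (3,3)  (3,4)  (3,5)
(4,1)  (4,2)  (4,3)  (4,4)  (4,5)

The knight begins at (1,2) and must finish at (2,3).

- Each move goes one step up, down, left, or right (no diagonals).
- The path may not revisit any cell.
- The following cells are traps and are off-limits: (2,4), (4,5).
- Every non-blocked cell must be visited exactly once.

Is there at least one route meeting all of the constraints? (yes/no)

Colour the cells like a checkerboard: each orthogonal step flips colour, so a Hamiltonian route alternates colours. Here there are 9 cells of one colour and 9 of the other, with start on the same colour as the goal — the counts and endpoints can't be arranged into an alternating sequence of length 18, so no Hamiltonian route exists.

no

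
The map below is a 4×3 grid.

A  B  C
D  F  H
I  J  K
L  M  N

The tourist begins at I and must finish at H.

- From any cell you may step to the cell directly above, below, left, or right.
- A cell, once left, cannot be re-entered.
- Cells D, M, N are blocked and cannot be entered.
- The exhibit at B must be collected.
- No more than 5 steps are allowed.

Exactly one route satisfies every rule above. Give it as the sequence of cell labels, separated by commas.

I, J, F, B, C, H

Any route must reach B and still end at H within 5 moves, so the order of the required stops is forced.
Route from I: right 1 to J, up 2 to B, right 1 to C, down 1 to H — 5 moves in all.
Check: all required cells visited; 5 ≤ 5 moves.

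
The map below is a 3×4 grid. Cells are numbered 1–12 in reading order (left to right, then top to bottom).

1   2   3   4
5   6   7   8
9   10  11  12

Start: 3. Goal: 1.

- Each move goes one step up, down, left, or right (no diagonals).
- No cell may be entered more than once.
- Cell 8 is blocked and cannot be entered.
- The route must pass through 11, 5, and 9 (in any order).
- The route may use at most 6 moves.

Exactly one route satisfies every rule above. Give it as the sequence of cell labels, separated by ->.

3 -> 7 -> 11 -> 10 -> 9 -> 5 -> 1

Any route must reach 11, 5, and 9 and still end at 1 within 6 moves, so the order of the required stops is forced.
Route from 3: down 2 to 11, left 2 to 9, up 2 to 1 — 6 moves in all.
Check: all required cells visited; 6 ≤ 6 moves.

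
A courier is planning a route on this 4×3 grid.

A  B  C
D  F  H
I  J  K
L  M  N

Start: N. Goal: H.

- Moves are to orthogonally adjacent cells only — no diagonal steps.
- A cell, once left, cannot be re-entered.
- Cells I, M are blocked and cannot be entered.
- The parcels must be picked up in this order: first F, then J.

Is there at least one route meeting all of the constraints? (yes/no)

Ignoring the required order, 3 revisit-free routes from N to H pass through all of F and J; the waypoint orders that occur are J → F (3) — never F → J.

no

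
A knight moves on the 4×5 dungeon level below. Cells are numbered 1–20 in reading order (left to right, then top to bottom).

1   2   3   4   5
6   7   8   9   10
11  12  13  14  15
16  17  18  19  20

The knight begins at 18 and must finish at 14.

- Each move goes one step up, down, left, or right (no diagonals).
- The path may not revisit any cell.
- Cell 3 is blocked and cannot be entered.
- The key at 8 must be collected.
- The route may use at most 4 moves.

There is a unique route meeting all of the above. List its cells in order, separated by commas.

18, 13, 8, 9, 14

The 4-move cap with required stops at 8 leaves no slack for detours.
Route from 18: up 2 to 8, right 1 to 9, down 1 to 14 — 4 moves in all.
Check: all required cells visited; 4 ≤ 4 moves.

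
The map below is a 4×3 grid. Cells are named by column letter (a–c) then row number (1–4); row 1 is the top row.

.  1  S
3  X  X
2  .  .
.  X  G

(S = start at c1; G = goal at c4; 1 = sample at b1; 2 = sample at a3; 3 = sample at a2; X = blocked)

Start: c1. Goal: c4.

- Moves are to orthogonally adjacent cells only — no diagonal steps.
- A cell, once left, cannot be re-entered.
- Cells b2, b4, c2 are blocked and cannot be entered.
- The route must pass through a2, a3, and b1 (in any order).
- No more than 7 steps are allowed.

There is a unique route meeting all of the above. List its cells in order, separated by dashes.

c1 - b1 - a1 - a2 - a3 - b3 - c3 - c4

The 7-move cap with required stops at a2, a3, b1 leaves no slack for detours.
Route from c1: 2× left (reaching a1), 2× down (reaching a3), 2× right (reaching c3), down to c4 — 7 moves in all.
Check: all required cells visited; 7 ≤ 7 moves.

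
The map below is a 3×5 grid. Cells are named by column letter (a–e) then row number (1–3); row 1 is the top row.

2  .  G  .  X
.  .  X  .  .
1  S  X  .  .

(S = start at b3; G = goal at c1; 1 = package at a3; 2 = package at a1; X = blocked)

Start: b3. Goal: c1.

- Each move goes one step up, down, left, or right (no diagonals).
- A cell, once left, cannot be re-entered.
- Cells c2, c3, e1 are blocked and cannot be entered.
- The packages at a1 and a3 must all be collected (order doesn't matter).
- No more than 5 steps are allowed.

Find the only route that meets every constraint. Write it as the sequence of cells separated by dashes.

Any route must reach a1 and a3 and still end at c1 within 5 moves, so the order of the required stops is forced.
Route from b3: left 1 to a3, up 2 to a1, right 2 to c1 — 5 moves in all.
Check: all required cells visited; 5 ≤ 5 moves.

b3 - a3 - a2 - a1 - b1 - c1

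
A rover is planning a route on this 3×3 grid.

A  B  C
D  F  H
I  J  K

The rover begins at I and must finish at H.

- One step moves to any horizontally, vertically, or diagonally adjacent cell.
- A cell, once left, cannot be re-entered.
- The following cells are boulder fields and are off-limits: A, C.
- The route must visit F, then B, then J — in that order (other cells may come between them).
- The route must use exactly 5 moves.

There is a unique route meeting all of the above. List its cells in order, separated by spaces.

The waypoints must appear in the order F, B, J, with no cell reused.
Route from I: up-right to F, up to B, down-left to D, down-right to J, up-right to H — 5 moves in all.
Check: order respected (F at step 1, B at step 2, J at step 4); 5 moves as required.

I F B D J H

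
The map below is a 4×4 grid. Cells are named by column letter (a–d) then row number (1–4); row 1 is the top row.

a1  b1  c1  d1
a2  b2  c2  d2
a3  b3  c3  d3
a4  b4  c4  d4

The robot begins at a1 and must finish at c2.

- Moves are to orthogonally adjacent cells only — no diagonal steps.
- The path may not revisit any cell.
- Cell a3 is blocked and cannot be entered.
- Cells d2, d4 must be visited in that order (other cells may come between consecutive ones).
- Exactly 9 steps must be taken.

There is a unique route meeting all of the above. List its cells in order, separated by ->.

The waypoints must appear in the order d2, d4, with no cell reused.
Route from a1: right 3 to d1, down 3 to d4, left 1 to c4, up 2 to c2 — 9 moves in all.
Check: order respected (d2 at step 4, d4 at step 6); 9 moves as required.

a1 -> b1 -> c1 -> d1 -> d2 -> d3 -> d4 -> c4 -> c3 -> c2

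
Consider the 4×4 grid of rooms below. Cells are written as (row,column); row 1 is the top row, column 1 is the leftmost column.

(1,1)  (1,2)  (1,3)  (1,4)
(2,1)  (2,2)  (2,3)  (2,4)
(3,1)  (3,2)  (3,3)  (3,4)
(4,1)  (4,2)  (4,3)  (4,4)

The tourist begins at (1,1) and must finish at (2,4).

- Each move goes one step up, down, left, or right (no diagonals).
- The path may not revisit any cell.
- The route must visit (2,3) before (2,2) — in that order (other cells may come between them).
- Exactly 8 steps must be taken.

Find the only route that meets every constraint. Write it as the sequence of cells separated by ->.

The waypoints must appear in the order (2,3), (2,2), with no cell reused.
Route from (1,1): 2× right (reaching (1,3)), down to (2,3), left to (2,2), down to (3,2), 2× right (reaching (3,4)), up to (2,4) — 8 moves in all.
Check: order respected ((2,3) at step 3, (2,2) at step 4); 8 moves as required.

(1,1) -> (1,2) -> (1,3) -> (2,3) -> (2,2) -> (3,2) -> (3,3) -> (3,4) -> (2,4)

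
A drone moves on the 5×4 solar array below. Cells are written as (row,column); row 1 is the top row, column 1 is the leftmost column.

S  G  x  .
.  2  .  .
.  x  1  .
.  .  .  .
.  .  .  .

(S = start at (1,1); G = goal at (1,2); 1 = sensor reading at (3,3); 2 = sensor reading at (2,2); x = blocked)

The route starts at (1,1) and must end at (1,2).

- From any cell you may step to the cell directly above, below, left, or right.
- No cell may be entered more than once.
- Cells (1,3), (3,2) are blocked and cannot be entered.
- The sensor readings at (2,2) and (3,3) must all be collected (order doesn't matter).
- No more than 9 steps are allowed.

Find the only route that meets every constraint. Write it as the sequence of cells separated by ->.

(1,1) -> (2,1) -> (3,1) -> (4,1) -> (4,2) -> (4,3) -> (3,3) -> (2,3) -> (2,2) -> (1,2)

The budget equals the shortest possible length, so every move has to be on a shortest route through the required cells.
Route from (1,1): 3× down (reaching (4,1)), 2× right (reaching (4,3)), 2× up (reaching (2,3)), left to (2,2), up to (1,2) — 9 moves in all.
Check: all required cells visited; 9 ≤ 9 moves.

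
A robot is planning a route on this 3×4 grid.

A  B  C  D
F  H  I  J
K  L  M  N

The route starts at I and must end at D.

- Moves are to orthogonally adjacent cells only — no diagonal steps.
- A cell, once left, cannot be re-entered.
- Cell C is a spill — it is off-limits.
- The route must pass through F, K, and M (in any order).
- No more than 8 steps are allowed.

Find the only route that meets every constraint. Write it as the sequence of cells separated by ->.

The 8-move cap with required stops at F, K, M leaves no slack for detours.
Route from I: 2× left (reaching F), down to K, 3× right (reaching N), 2× up (reaching D) — 8 moves in all.
Check: all required cells visited; 8 ≤ 8 moves.

I -> H -> F -> K -> L -> M -> N -> J -> D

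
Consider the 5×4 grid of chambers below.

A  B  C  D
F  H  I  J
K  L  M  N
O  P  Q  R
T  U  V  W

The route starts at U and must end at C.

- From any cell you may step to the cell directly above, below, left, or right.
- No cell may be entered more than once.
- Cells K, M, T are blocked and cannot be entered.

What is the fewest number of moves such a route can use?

The Manhattan distance from U to C is |5−1| + |2−3| = 5, so at least 5 moves are needed.
A route of 5 moves achieves this: U → P → L → H → B → C.
Since 5 matches the lower bound, it is optimal.

5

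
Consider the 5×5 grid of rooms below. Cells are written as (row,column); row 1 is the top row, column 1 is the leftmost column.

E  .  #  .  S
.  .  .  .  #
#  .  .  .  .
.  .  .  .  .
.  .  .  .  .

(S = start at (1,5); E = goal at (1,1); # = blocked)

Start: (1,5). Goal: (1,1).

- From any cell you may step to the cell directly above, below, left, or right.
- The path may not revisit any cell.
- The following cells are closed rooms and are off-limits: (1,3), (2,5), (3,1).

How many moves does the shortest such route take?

6

The Manhattan distance from (1,5) to (1,1) is |1−1| + |5−1| = 4, so at least 4 moves are needed.
That bound ignores the blocked cells. Measuring each leg by the fewest moves that actually steer around them ((1,5)→(1,1): 6) raises the lower bound to 6.
A route of 6 moves exists: (1,5) → (1,4) → (2,4) → (2,3) → (2,2) → (1,2) → (1,1).
Since 6 matches that lower bound, it is optimal.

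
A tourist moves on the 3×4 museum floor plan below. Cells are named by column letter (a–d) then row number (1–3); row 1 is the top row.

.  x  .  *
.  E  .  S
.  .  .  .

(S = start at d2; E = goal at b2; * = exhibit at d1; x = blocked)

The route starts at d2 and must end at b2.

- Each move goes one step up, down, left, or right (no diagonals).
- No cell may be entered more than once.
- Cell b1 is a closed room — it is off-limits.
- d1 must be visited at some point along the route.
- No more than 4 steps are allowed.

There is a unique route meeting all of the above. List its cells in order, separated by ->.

d2 -> d1 -> c1 -> c2 -> b2

The budget equals the shortest possible length, so every move has to be on a shortest route through the required cells.
Route from d2: up 1 to d1, left 1 to c1, down 1 to c2, left 1 to b2 — 4 moves in all.
Check: all required cells visited; 4 ≤ 4 moves.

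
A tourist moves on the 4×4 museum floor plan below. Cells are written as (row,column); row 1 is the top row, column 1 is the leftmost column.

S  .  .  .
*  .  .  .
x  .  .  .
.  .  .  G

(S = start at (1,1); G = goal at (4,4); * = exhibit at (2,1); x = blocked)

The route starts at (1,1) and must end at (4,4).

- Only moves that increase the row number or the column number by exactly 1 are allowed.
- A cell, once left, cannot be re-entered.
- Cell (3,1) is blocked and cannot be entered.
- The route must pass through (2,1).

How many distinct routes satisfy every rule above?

A right/down-only route from (1,1) to (4,4) makes exactly 3 down-moves and 3 right-moves in some order.
With no other constraints that would be C(6,3) = 20 routes.
Split at (2,1) and multiply the segment counts (each segment already excludes blocked cells): (1,1)→(2,1): 1; (2,1)→(4,4): 6; product = 6.
That gives 6 routes.

6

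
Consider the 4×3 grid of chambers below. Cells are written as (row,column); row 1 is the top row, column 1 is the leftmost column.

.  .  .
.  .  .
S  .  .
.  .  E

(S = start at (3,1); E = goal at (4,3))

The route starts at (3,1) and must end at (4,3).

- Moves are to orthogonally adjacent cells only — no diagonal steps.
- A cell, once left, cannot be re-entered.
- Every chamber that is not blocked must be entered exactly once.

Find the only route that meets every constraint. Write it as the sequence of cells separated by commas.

(3,1), (4,1), (4,2), (3,2), (2,2), (2,1), (1,1), (1,2), (1,3), (2,3), (3,3), (4,3)

Need to visit all 12 open cells exactly once, starting at (3,1) and ending at (4,3).
Cell (1,1) has only two open neighbours ((2,1) and (1,2)), so the path must pass straight through it: one of those is the cell it's entered from and the other is where it exits.
Route from (3,1): down to (4,1), right to (4,2), 2× up (reaching (2,2)), left to (2,1), up to (1,1), 2× right (reaching (1,3)), 3× down (reaching (4,3)) — 11 moves in all.
Check: all 12 open cells covered.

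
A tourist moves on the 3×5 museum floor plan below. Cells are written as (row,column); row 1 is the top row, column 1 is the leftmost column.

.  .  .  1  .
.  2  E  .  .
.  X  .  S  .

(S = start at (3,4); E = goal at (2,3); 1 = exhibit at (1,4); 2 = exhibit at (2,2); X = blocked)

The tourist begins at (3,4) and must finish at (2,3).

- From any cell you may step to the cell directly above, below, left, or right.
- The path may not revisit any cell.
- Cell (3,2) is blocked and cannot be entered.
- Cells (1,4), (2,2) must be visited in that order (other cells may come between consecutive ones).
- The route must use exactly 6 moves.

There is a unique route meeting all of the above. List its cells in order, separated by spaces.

(3,4) (2,4) (1,4) (1,3) (1,2) (2,2) (2,3)

The waypoints must appear in the order (1,4), (2,2), with no cell reused.
Route from (3,4): 2× up (reaching (1,4)), 2× left (reaching (1,2)), down to (2,2), right to (2,3) — 6 moves in all.
Check: order respected (1 at step 2, 2 at step 5); 6 moves as required.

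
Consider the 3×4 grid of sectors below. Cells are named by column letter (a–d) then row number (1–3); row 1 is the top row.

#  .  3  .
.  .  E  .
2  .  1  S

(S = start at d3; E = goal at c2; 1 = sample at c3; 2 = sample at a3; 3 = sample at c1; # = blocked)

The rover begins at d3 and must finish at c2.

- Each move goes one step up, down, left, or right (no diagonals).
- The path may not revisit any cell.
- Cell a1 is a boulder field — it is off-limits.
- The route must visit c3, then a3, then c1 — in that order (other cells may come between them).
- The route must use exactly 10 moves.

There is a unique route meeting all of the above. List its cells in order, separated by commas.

d3, c3, b3, a3, a2, b2, b1, c1, d1, d2, c2

The waypoints must appear in the order c3, a3, c1, with no cell reused.
Route from d3: left 3 to a3, up 1 to a2, right 1 to b2, up 1 to b1, right 2 to d1, down 1 to d2, left 1 to c2 — 10 moves in all.
Check: order respected (1 at step 1, 2 at step 3, 3 at step 7); 10 moves as required.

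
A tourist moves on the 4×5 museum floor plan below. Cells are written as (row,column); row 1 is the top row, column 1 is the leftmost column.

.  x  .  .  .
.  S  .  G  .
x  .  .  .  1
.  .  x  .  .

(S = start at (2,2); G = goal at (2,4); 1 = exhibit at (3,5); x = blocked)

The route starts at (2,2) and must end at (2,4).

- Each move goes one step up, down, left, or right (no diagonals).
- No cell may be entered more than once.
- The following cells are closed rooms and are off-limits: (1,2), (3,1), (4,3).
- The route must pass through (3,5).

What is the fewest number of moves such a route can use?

6

Any route passes through (3,5) somewhere between (2,2) and (2,4). Summing Manhattan distances along the two legs ((2,2) → (3,5) → (2,4)) gives a lower bound of 4 + 2 = 6 moves.
A route of 6 moves achieves this: (2,2) → (3,2) → (3,3) → (3,4) → (3,5) → (2,5) → (2,4).
Since 6 matches the lower bound, it is optimal.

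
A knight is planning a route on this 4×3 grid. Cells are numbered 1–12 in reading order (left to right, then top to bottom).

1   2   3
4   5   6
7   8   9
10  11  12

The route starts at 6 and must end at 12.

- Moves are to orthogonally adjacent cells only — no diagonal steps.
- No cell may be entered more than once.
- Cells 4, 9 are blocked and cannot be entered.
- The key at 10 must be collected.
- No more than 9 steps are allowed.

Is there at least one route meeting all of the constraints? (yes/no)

yes

One route that works: 6 → 5 → 8 → 7 → 10 → 11 → 12.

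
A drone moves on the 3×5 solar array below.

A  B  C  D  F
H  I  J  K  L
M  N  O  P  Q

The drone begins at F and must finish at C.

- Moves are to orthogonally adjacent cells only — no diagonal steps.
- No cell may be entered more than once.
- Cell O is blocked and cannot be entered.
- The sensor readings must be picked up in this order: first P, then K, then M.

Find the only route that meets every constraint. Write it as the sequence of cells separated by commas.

The waypoints must appear in the order P, K, M, with no cell reused.
Route from F: 2× down (reaching Q), left to P, up to K, 2× left (reaching I), down to N, left to M, 2× up (reaching A), 2× right (reaching C) — 12 moves in all.
Check: order respected (P at step 3, K at step 4, M at step 8).

F, L, Q, P, K, J, I, N, M, H, A, B, C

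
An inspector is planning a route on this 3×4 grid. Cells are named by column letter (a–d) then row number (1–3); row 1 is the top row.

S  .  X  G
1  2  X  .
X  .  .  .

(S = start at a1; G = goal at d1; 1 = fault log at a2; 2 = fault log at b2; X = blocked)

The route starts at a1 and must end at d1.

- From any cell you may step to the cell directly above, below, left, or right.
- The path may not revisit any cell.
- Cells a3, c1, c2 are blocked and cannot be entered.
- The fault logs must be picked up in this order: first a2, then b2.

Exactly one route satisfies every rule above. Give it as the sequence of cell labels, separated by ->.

The waypoints must appear in the order a2, b2, with no cell reused.
Route from a1: down to a2, right to b2, down to b3, 2× right (reaching d3), 2× up (reaching d1) — 7 moves in all.
Check: order respected (1 at step 1, 2 at step 2).

a1 -> a2 -> b2 -> b3 -> c3 -> d3 -> d2 -> d1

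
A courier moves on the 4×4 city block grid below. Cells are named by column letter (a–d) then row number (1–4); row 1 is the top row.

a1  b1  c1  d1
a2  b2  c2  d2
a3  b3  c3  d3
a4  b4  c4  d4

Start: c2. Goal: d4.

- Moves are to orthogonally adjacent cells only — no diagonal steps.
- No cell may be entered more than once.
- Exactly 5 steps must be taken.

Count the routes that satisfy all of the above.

Need simple routes of exactly 5 moves from c2 to d4 (Manhattan distance 3, so 1 moves are spent on a detour and 1 undoing it).
Enumerating: c2 c1 d1 d2 d3 d4 | c2 c3 b3 b4 c4 d4 | c2 b2 b3 b4 c4 d4 | c2 b2 b3 c3 c4 d4 | c2 b2 b3 c3 d3 d4 | c2 d2 d3 c3 c4 d4.
That gives 6 routes.

6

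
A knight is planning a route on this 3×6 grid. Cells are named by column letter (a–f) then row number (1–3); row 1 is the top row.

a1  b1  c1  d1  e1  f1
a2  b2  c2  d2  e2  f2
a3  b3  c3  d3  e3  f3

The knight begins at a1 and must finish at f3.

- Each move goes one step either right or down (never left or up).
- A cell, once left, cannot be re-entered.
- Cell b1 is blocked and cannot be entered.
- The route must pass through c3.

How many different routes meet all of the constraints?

3

A right/down-only route from a1 to f3 makes exactly 2 down-moves and 5 right-moves in some order.
With no other constraints that would be C(7,2) = 21 routes.
Split at c3 and multiply the segment counts (each segment already excludes blocked cells): a1→c3: 3; c3→f3: 1; product = 3.
That gives 3 routes.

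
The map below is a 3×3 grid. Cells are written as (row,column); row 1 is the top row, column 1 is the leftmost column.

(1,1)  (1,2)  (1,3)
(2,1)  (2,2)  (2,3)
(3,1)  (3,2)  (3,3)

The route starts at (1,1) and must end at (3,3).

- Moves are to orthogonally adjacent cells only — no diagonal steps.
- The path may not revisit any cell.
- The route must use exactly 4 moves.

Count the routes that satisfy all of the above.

6

Need simple routes of exactly 4 moves from (1,1) to (3,3) (Manhattan distance 4, so 0 moves are spent on a detour and 0 undoing it).
Enumerating: (1,1) (2,1) (3,1) (3,2) (3,3) | (1,1) (2,1) (2,2) (3,2) (3,3) | (1,1) (2,1) (2,2) (2,3) (3,3) | (1,1) (1,2) (2,2) (3,2) (3,3) | (1,1) (1,2) (2,2) (2,3) (3,3) | (1,1) (1,2) (1,3) (2,3) (3,3).
That gives 6 routes.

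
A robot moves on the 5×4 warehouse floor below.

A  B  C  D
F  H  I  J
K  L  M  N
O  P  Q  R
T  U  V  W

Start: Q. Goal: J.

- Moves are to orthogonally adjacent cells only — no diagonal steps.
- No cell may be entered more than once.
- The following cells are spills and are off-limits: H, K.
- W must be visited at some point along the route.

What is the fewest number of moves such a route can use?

5

Any route passes through W somewhere between Q and J. Summing Manhattan distances along the two legs (Q → W → J) gives a lower bound of 2 + 3 = 5 moves.
A route of 5 moves achieves this: Q → V → W → R → N → J.
Since 5 matches the lower bound, it is optimal.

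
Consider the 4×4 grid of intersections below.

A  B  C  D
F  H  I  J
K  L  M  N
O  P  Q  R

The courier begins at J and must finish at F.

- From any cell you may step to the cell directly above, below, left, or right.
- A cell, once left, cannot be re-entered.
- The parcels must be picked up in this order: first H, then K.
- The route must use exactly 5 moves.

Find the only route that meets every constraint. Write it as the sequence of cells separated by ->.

The waypoints must appear in the order H, K, with no cell reused.
Route from J: 2× left (reaching H), down to L, left to K, up to F — 5 moves in all.
Check: order respected (H at step 2, K at step 4); 5 moves as required.

J -> I -> H -> L -> K -> F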